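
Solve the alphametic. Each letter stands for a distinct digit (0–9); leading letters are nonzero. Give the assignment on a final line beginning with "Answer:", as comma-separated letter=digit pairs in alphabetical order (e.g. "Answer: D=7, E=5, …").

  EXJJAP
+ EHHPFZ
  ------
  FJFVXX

Step 1. [col 1: P + Z ≡ X (mod 10)] X=5 is one option consistent with column 1 (P + Z ≡ X (mod 10), carry-in 0) — take it. So X=5.
Step 2. [col 1: P + Z ≡ X (mod 10)] no forcing yet in column 1 (carry-in 0); P=3 is free and consistent — try it, so P=3.
Step 3. [col 1: P + Z ≡ X (mod 10)] column 1 reads P+Z+carry(0)=X with P=3, X=5; with digits 3,5 already taken and all letters distinct, the only value for Z is 2. So Z=2.
Step 4. [col 2: A + F ≡ X (mod 10)] F=8 is one option consistent with column 2 (A + F ≡ X (mod 10), carry-in 0) — take it. So F=8.
Step 5. [col 2: A + F ≡ X (mod 10)] column 2: given F=8, X=5, carry-in 0, and digits 2,3,5,8 already taken and all letters distinct, A+F≡X (mod 10) forces A=7. So A=7.
Step 6. [col 3: J + P ≡ V (mod 10)] column 3 (J + P ≡ V (mod 10), carry-in 1) doesn't pin V yet; pick V=0 and continue, so V=0.
Step 7. [col 3: J + P ≡ V (mod 10)] in column 3 we have J+P≡V with carry-in 1; given P=3, V=0 and digits 0,2,3,5,7,8 already taken and all letters distinct, that pins J to 6. So J=6.
Step 8. [col 4: J + H ≡ F (mod 10)] from column 4 (J=6, F=8, carry-in 1, digits 0,2,3,5,6,7,8 already taken and all letters distinct): H must equal 1. So H=1.
Step 9. [col 6: E + E ≡ F (mod 10)] column 6 (E + E ≡ F (mod 10), carry-in 0) doesn't pin E yet; pick E=4 and continue, so E=4.

Answer: A=7, E=4, F=8, H=1, J=6, P=3, V=0, X=5, Z=2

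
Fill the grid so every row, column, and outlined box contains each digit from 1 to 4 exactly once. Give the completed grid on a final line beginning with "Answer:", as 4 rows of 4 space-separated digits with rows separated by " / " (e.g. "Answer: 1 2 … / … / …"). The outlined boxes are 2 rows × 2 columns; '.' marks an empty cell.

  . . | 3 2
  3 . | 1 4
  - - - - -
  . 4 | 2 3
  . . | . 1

Step 1. [r4c1∈{2}] r4c1 is down to just 2. So r4c1=2.
Step 2. [r1c2∈{1}] nothing but 1 survives at r1c2, so r1c2=1.
Step 3. [r3c1∈{1}] r3c1 is down to just 1. So r3c1=1.
Step 4. [r4c3∈{4}] nothing but 4 survives at r4c3, so r4c3=4.
Step 5. [r1c1∈{4}] nothing but 4 survives at r1c1, so r1c1=4.
Step 6. [r2c2∈{2}] nothing but 2 survives at r2c2. So r2c2=2.
Step 7. [r4c2∈{3}] only 3 remains possible at r4c2 ⇒ r4c2=3.

Answer: 4 1 3 2 / 3 2 1 4 / 1 4 2 3 / 2 3 4 1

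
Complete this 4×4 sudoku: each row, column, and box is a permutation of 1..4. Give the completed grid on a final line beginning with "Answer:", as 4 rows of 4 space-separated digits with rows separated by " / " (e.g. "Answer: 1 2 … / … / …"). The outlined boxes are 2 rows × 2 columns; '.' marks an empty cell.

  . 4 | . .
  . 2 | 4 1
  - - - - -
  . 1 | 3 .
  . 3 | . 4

Step 1. [r3c4∈{2}] r3c4 has the single candidate 2. So r3c4=2.
Step 2. [r1c1∈{1,3}] row 1 places 1 nowhere but r1c1 ⇒ r1c1=1.
Step 3. [r4c3∈{1}] only 1 remains possible at r4c3 ⇒ r4c3=1.
Step 4. [r2c1∈{3}] r2c1 has the single candidate 3 ⇒ r2c1=3.
Step 5. [r1c4∈{3}] r1c4 is down to just 3, so r1c4=3.
Step 6. [r4c1∈{2}] only 2 remains possible at r4c1, so r4c1=2.
Step 7. [r1c3∈{2}] r1c3 has the single candidate 2. So r1c3=2.
Step 8. [r3c1∈{4}] r3c1 has the single candidate 4 ⇒ r3c1=4.

Answer: 1 4 2 3 / 3 2 4 1 / 4 1 3 2 / 2 3 1 4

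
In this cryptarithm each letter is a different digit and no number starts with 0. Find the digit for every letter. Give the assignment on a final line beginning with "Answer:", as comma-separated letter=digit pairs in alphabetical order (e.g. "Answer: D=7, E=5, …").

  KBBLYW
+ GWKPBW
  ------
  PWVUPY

Step 1. [col 1: W + W ≡ Y (mod 10)] several values work for Y in column 1 (W + W ≡ Y (mod 10), carry-in 0); try Y=6, so Y=6.
Step 2. [col 1: W + W ≡ Y (mod 10)] W=8 is one option consistent with column 1 (W + W ≡ Y (mod 10), carry-in 0) — take it, so W=8.
Step 3. [col 2: Y + B ≡ P (mod 10)] column 2 (Y + B ≡ P (mod 10), carry-in 1) doesn't pin P yet; pick P=7 and continue. So P=7.
Step 4. [col 2: Y + B ≡ P (mod 10)] column 2: given Y=6, P=7, carry-in 1, and digits 6,7,8 already taken and all letters distinct, Y+B≡P (mod 10) forces B=0 ⇒ B=0.
Step 5. [col 3: L + P ≡ U (mod 10)] several values work for U in column 3 (L + P ≡ U (mod 10), carry-in 0); try U=1. So U=1.
Step 6. [col 3: L + P ≡ U (mod 10)] in column 3 we have L+P≡U with carry-in 0; given P=7, U=1 and digits 0,1,6,7,8 already taken and all letters distinct, that pins L to 4 ⇒ L=4.
Step 7. [col 4: B + K ≡ V (mod 10)] from column 4 (B=0, carry-in 1, digits 0,1,4,6,7,8 already taken and all letters distinct): V must equal 3. So V=3.
Step 8. [col 4: B + K ≡ V (mod 10)] from column 4 (B=0, V=3, carry-in 1, digits 0,1,3,4,6,7,8 already taken and all letters distinct): K must equal 2. So K=2.
Step 9. [col 6: K + G ≡ P (mod 10)] from column 6 (K=2, P=7, carry-in 0, digits 0,1,2,3,4,6,7,8 already taken and all letters distinct): G must equal 5. So G=5.

Answer: B=0, G=5, K=2, L=4, P=7, U=1, V=3, W=8, Y=6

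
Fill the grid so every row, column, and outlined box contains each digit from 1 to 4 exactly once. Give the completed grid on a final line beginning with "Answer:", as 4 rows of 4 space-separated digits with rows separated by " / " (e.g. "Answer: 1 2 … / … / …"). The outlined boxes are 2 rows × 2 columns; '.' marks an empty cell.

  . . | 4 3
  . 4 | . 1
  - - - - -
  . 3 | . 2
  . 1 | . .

Step 1. [r4c1∈{2,4}] r4c1 is the only open cell in row 4 admitting 2. So r4c1=2.
Step 2. [r4c3∈{3}] only 3 remains possible at r4c3. So r4c3=3.
Step 3. [r3c1∈{4}] r3c1 has the single candidate 4 ⇒ r3c1=4.
Step 4. [r4c4∈{4}] nothing but 4 survives at r4c4, so r4c4=4.
Step 5. [r3c3∈{1}] only 1 remains possible at r3c3 ⇒ r3c3=1.
Step 6. [r1c2∈{2}] nothing but 2 survives at r1c2 ⇒ r1c2=2.
Step 7. [r2c3∈{2}] nothing but 2 survives at r2c3. So r2c3=2.
Step 8. [r1c1∈{1}] r1c1 has the single candidate 1, so r1c1=1.
Step 9. [r2c1∈{3}] r2c1 is down to just 3. So r2c1=3.

Answer: 1 2 4 3 / 3 4 2 1 / 4 3 1 2 / 2 1 3 4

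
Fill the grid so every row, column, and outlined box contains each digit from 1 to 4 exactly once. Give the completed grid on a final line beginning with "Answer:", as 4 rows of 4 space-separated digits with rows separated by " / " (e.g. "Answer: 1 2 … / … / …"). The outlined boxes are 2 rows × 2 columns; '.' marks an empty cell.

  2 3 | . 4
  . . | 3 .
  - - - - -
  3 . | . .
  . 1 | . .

Step 1. [r3c2∈{2,4}] in col 2, 2 fits only at r3c2, so r3c2=2.
Step 2. [r2c4∈{1,2}] 2 has one home in row 2: r2c4, so r2c4=2.
Step 3. [r4c1∈{4}] r4c1's peers cover all but 4. So r4c1=4.
Step 4. [r1c3∈{1}] only 1 remains possible at r1c3, so r1c3=1.
Step 5. [r2c1∈{1}] only 1 remains possible at r2c1, so r2c1=1.
Step 6. [r4c3∈{2}] r4c3's peers cover all but 2. So r4c3=2.
Step 7. [r4c4∈{3}] r4c4 is down to just 3. So r4c4=3.
Step 8. [r3c3∈{4}] r3c3 has the single candidate 4 ⇒ r3c3=4.
Step 9. [r3c4∈{1}] nothing but 1 survives at r3c4. So r3c4=1.
Step 10. [r2c2∈{4}] only 4 remains possible at r2c2. So r2c2=4.

Answer: 2 3 1 4 / 1 4 3 2 / 3 2 4 1 / 4 1 2 3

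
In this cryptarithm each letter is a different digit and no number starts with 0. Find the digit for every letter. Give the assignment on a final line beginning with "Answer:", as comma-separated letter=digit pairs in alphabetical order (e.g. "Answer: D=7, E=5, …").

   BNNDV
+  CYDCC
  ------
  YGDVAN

Step 1. [Y] Y is the leading digit of a 6-digit sum of two 5-digit numbers; the final carry is exactly 1, so Y=1.
Step 2. [col 1: V + C ≡ N (mod 10)] C=5 is one option consistent with column 1 (V + C ≡ N (mod 10), carry-in 0) — take it. So C=5.
Step 3. [col 1: V + C ≡ N (mod 10)] no forcing yet in column 1 (carry-in 0); N=3 is free and consistent — try it ⇒ N=3.
Step 4. [col 1: V + C ≡ N (mod 10)] column 1: given C=5, N=3, carry-in 0, and digits 1,3,5 already taken and all letters distinct, V+C≡N (mod 10) forces V=8, so V=8.
Step 5. [col 2: D + C ≡ A (mod 10)] no forcing yet in column 2 (carry-in 1); D=4 is free and consistent — try it, so D=4.
Step 6. [col 2: D + C ≡ A (mod 10)] in column 2 we have D+C≡A with carry-in 1; given D=4, C=5 and digits 1,3,4,5,8 already taken and all letters distinct, that pins A to 0 ⇒ A=0.
Step 7. [col 5: B + C ≡ G (mod 10)] several values work for G in column 5 (B + C ≡ G (mod 10), carry-in 0); try G=2. So G=2.
Step 8. [col 5: B + C ≡ G (mod 10)] column 5: given C=5, G=2, carry-in 0, and digits 0,1,2,3,4,5,8 already taken and all letters distinct, B+C≡G (mod 10) forces B=7. So B=7.

Answer: A=0, B=7, C=5, D=4, G=2, N=3, V=8, Y=1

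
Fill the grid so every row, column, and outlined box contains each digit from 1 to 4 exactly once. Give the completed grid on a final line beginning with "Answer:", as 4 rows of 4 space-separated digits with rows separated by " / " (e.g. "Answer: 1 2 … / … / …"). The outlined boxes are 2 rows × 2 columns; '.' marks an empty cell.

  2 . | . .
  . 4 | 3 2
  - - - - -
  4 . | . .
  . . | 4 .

Step 1. [r4c1∈{1,3}] col 1 places 3 nowhere but r4c1, so r4c1=3.
Step 2. [r4c4∈{1}] only 1 remains possible at r4c4 ⇒ r4c4=1.
Step 3. [r3c2∈{1,2}] in row 3, 1 fits only at r3c2, so r3c2=1.
Step 4. [r2c1∈{1}] r2c1 is down to just 1. So r2c1=1.
Step 5. [r1c3∈{1}] r1c3 is down to just 1 ⇒ r1c3=1.
Step 6. [r4c2∈{2}] r4c2's peers cover all but 2, so r4c2=2.
Step 7. [r1c4∈{4}] only 4 remains possible at r1c4. So r1c4=4.
Step 8. [r3c4∈{3}] only 3 remains possible at r3c4. So r3c4=3.
Step 9. [r1c2∈{3}] r1c2 is down to just 3 ⇒ r1c2=3.
Step 10. [r3c3∈{2}] only 2 remains possible at r3c3, so r3c3=2.

Answer: 2 3 1 4 / 1 4 3 2 / 4 1 2 3 / 3 2 4 1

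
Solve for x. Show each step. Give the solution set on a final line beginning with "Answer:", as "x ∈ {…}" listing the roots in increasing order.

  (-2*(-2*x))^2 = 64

Step 1. [(-2*(-2*x))^2 = 64] 64 ≥ 0, LHS is (·)² — take ±√, so sqrt: -2*(-2*x) = 8 or -8.
Step 2. [-2*(-2*x) = 8 or -8] -2 out front; divide by -2, so div: -2*x = -4 or 4.
Step 3. [-2*x = -4 or 4] divide by the outer -2. So div: x = 2 or -2.

Answer: x ∈ {-2, 2}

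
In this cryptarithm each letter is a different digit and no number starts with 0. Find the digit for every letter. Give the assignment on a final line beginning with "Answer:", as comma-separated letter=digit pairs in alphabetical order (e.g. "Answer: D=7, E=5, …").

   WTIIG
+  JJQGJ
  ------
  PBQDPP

Step 1. [col 1: G + J ≡ P (mod 10)] column 1 (G + J ≡ P (mod 10), carry-in 0) doesn't pin P yet; pick P=1 and continue. So P=1.
Step 2. [col 1: G + J ≡ P (mod 10)] several values work for J in column 1 (G + J ≡ P (mod 10), carry-in 0); try J=4. So J=4.
Step 3. [col 1: G + J ≡ P (mod 10)] from column 1 (J=4, P=1, carry-in 0, digits 1,4 already taken and all letters distinct): G must equal 7. So G=7.
Step 4. [col 2: I + G ≡ P (mod 10)] in column 2 we have I+G≡P with carry-in 1; given G=7, P=1 and digits 1,4,7 already taken and all letters distinct, that pins I to 3. So I=3.
Step 5. [col 3: I + Q ≡ D (mod 10)] D=6 is one option consistent with column 3 (I + Q ≡ D (mod 10), carry-in 1) — take it. So D=6.
Step 6. [col 3: I + Q ≡ D (mod 10)] in column 3 we have I+Q≡D with carry-in 1; given I=3, D=6 and digits 1,3,4,6,7 already taken and all letters distinct, that pins Q to 2, so Q=2.
Step 7. [col 4: T + J ≡ Q (mod 10)] in column 4 we have T+J≡Q with carry-in 0; given J=4, Q=2 and digits 1,2,3,4,6,7 already taken and all letters distinct, that pins T to 8 ⇒ T=8.
Step 8. [col 5: W + J ≡ B (mod 10)] B=0 is one option consistent with column 5 (W + J ≡ B (mod 10), carry-in 1) — take it, so B=0.
Step 9. [col 5: W + J ≡ B (mod 10)] column 5 reads W+J+carry(1)=B with J=4, B=0; with digits 0,1,2,3,4,6,7,8 already taken and all letters distinct, the only value for W is 5 ⇒ W=5.

Answer: B=0, D=6, G=7, I=3, J=4, P=1, Q=2, T=8, W=5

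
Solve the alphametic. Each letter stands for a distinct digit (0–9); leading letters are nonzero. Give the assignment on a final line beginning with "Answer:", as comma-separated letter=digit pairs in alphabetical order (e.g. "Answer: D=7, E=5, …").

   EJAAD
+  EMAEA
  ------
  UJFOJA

Step 1. [col 1: D + A ≡ A (mod 10)] column 1 reads D+A+carry(0)=A with nothing yet; with all letters distinct, none taken yet, the only value for D is 0, so D=0.
Step 2. [col 1: D + A ≡ A (mod 10)] no forcing yet in column 1 (carry-in 0); A=7 is free and consistent — try it ⇒ A=7.
Step 3. [col 2: A + E ≡ J (mod 10)] several values work for J in column 2 (A + E ≡ J (mod 10), carry-in 0); try J=3 ⇒ J=3.
Step 4. [col 2: A + E ≡ J (mod 10)] from column 2 (A=7, J=3, carry-in 0, digits 0,3,7 already taken and all letters distinct): E must equal 6. So E=6.
Step 5. [U] the sum has 6 digits but both addends have 5; that extra leading digit U is the final carry, namely 1. So U=1.
Step 6. [col 3: A + A ≡ O (mod 10)] column 3: given A=7, carry-in 1, and digits 0,1,3,6,7 already taken and all letters distinct, A+A≡O (mod 10) forces O=5. So O=5.
Step 7. [col 4: J + M ≡ F (mod 10)] F=2 is one option consistent with column 4 (J + M ≡ F (mod 10), carry-in 1) — take it. So F=2.
Step 8. [col 4: J + M ≡ F (mod 10)] column 4 reads J+M+carry(1)=F with J=3, F=2; with digits 0,1,2,3,5,6,7 already taken and all letters distinct, the only value for M is 8. So M=8.

Answer: A=7, D=0, E=6, F=2, J=3, M=8, O=5, U=1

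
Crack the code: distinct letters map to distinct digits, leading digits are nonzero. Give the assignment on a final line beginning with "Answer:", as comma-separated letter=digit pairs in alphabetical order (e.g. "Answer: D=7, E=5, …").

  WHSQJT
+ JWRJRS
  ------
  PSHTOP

Step 1. [col 1: T + S ≡ P (mod 10)] column 1 (T + S ≡ P (mod 10), carry-in 0) doesn't pin T yet; pick T=4 and continue ⇒ T=4.
Step 2. [col 1: T + S ≡ P (mod 10)] S=3 is one option consistent with column 1 (T + S ≡ P (mod 10), carry-in 0) — take it ⇒ S=3.
Step 3. [col 1: T + S ≡ P (mod 10)] column 1: given T=4, S=3, carry-in 0, and digits 3,4 already taken and all letters distinct, T+S≡P (mod 10) forces P=7 ⇒ P=7.
Step 4. [col 2: J + R ≡ O (mod 10)] O=1 is one option consistent with column 2 (J + R ≡ O (mod 10), carry-in 0) — take it, so O=1.
Step 5. [col 2: J + R ≡ O (mod 10)] several values work for J in column 2 (J + R ≡ O (mod 10), carry-in 0); try J=5. So J=5.
Step 6. [col 2: J + R ≡ O (mod 10)] from column 2 (J=5, O=1, carry-in 0, digits 1,3,4,5,7 already taken and all letters distinct): R must equal 6 ⇒ R=6.
Step 7. [col 3: Q + J ≡ T (mod 10)] in column 3 we have Q+J≡T with carry-in 1; given J=5, T=4 and digits 1,3,4,5,6,7 already taken and all letters distinct, that pins Q to 8, so Q=8.
Step 8. [col 4: S + R ≡ H (mod 10)] from column 4 (S=3, R=6, carry-in 1, digits 1,3,4,5,6,7,8 already taken and all letters distinct): H must equal 0, so H=0.
Step 9. [col 5: H + W ≡ S (mod 10)] column 5 reads H+W+carry(1)=S with H=0, S=3; with digits 0,1,3,4,5,6,7,8 already taken and all letters distinct, the only value for W is 2 ⇒ W=2.

Answer: H=0, J=5, O=1, P=7, Q=8, R=6, S=3, T=4, W=2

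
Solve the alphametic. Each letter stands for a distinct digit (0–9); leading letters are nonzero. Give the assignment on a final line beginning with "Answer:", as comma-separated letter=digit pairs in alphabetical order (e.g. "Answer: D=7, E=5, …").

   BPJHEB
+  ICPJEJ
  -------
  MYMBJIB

Step 1. [col 1: B + J ≡ B (mod 10)] in column 1 we have B+J≡B with carry-in 0; given nothing yet and all letters distinct, none taken yet, that pins J to 0 ⇒ J=0.
Step 2. [M] M is the leading digit of a 7-digit sum of two 6-digit numbers; the final carry is exactly 1. So M=1.
Step 3. [col 1: B + J ≡ B (mod 10)] column 1 (B + J ≡ B (mod 10), carry-in 0) doesn't pin B yet; pick B=5 and continue ⇒ B=5.
Step 4. [col 2: E + E ≡ I (mod 10)] no forcing yet in column 2 (carry-in 0); I=6 is free and consistent — try it, so I=6.
Step 5. [col 2: E + E ≡ I (mod 10)] E=8 is one option consistent with column 2 (E + E ≡ I (mod 10), carry-in 0) — take it. So E=8.
Step 6. [col 3: H + J ≡ J (mod 10)] in column 3 we have H+J≡J with carry-in 1; given J=0 and digits 0,1,5,6,8 already taken and all letters distinct, that pins H to 9, so H=9.
Step 7. [col 4: J + P ≡ B (mod 10)] from column 4 (J=0, B=5, carry-in 1, digits 0,1,5,6,8,9 already taken and all letters distinct): P must equal 4, so P=4.
Step 8. [col 5: P + C ≡ M (mod 10)] column 5: given P=4, M=1, carry-in 0, and digits 0,1,4,5,6,8,9 already taken and all letters distinct, P+C≡M (mod 10) forces C=7. So C=7.
Step 9. [col 6: B + I ≡ Y (mod 10)] column 6: given B=5, I=6, carry-in 1, and digits 0,1,4,5,6,7,8,9 already taken and all letters distinct, B+I≡Y (mod 10) forces Y=2. So Y=2.

Answer: B=5, C=7, E=8, H=9, I=6, J=0, M=1, P=4, Y=2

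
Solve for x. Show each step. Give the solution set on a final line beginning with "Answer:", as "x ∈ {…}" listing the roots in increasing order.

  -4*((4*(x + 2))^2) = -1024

Step 1. [-4*((4*(x + 2))^2) = -1024] leading coefficient -4: divide by -4 ⇒ div: (4*(x + 2))^2 = 256.
Step 2. [(4*(x + 2))^2 = 256] LHS squared, RHS 256 ≥ 0: apply √ (±), so sqrt: 4*(x + 2) = 16 or -16.
Step 3. [4*(x + 2) = 16 or -16] 4 out front; divide by 4. So div: x + 2 = 4 or -4.
Step 4. [x + 2 = 4 or -4] +2 is outermost — subtract 2 both sides. So sub: x = 2 or -6.

Answer: x ∈ {-6, 2}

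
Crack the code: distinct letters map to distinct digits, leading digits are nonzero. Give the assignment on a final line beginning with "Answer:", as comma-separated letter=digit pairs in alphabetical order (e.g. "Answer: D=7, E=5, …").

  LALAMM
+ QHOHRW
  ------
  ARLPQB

Step 1. [col 1: M + W ≡ B (mod 10)] no forcing yet in column 1 (carry-in 0); W=4 is free and consistent — try it. So W=4.
Step 2. [col 1: M + W ≡ B (mod 10)] no forcing yet in column 1 (carry-in 0); M=3 is free and consistent — try it. So M=3.
Step 3. [col 1: M + W ≡ B (mod 10)] in column 1 we have M+W≡B with carry-in 0; given M=3, W=4 and digits 3,4 already taken and all letters distinct, that pins B to 7 ⇒ B=7.
Step 4. [col 2: M + R ≡ Q (mod 10)] several values work for R in column 2 (M + R ≡ Q (mod 10), carry-in 0); try R=8. So R=8.
Step 5. [col 2: M + R ≡ Q (mod 10)] column 2: given M=3, R=8, carry-in 0, and digits 3,4,7,8 already taken and all letters distinct, M+R≡Q (mod 10) forces Q=1 ⇒ Q=1.
Step 6. [col 3: A + H ≡ P (mod 10)] no forcing yet in column 3 (carry-in 1); H=2 is free and consistent — try it. So H=2.
Step 7. [col 3: A + H ≡ P (mod 10)] in column 3 we have A+H≡P with carry-in 1; given H=2 and digits 1,2,3,4,7,8 already taken and all letters distinct, that pins A to 6 ⇒ A=6.
Step 8. [col 3: A + H ≡ P (mod 10)] in column 3 we have A+H≡P with carry-in 1; given A=6, H=2 and digits 1,2,3,4,6,7,8 already taken and all letters distinct, that pins P to 9. So P=9.
Step 9. [col 4: L + O ≡ L (mod 10)] in column 4 we have L+O≡L with carry-in 0; given nothing yet and digits 1,2,3,4,6,7,8,9 already taken and all letters distinct, that pins O to 0, so O=0.
Step 10. [col 4: L + O ≡ L (mod 10)] column 4 reads L+O+carry(0)=L with O=0; with digits 0,1,2,3,4,6,7,8,9 already taken and all letters distinct, the only value for L is 5 ⇒ L=5.

Answer: A=6, B=7, H=2, L=5, M=3, O=0, P=9, Q=1, R=8, W=4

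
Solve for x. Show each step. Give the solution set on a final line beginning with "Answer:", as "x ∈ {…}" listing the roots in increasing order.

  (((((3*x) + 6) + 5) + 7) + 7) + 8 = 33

Step 1. [(((((3*x) + 6) + 5) + 7) + 7) + 8 = 33] +8 is outermost — subtract 8 both sides ⇒ sub: ((((3*x) + 6) + 5) + 7) + 7 = 25.
Step 2. [((((3*x) + 6) + 5) + 7) + 7 = 25] the outer +7 inverts by subtracting 7 ⇒ sub: (((3*x) + 6) + 5) + 7 = 18.
Step 3. [(((3*x) + 6) + 5) + 7 = 18] the outer +7 inverts by subtracting 7. So sub: ((3*x) + 6) + 5 = 11.
Step 4. [((3*x) + 6) + 5 = 11] peel the +5: subtract 5 from each side. So sub: (3*x) + 6 = 6.
Step 5. [(3*x) + 6 = 6] +6 is outermost — subtract 6 both sides, so sub: 3*x = 0.
Step 6. [3*x = 0] 3 out front; divide by 3 ⇒ div: x = 0.

Answer: x ∈ {0}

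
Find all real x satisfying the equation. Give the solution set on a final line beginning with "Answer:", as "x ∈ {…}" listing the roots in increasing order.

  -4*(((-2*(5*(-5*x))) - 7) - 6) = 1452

Step 1. [-4*(((-2*(5*(-5*x))) - 7) - 6) = 1452] -4 out front; divide by -4. So div: ((-2*(5*(-5*x))) - 7) - 6 = -363.
Step 2. [((-2*(5*(-5*x))) - 7) - 6 = -363] add 6: x sits inside (… - 6), so sub: (-2*(5*(-5*x))) - 7 = -357.
Step 3. [(-2*(5*(-5*x))) - 7 = -357] add 7: x sits inside (… - 7). So sub: -2*(5*(-5*x)) = -350.
Step 4. [-2*(5*(-5*x)) = -350] leading coefficient -2: divide by -2 ⇒ div: 5*(-5*x) = 175.
Step 5. [5*(-5*x) = 175] leading coefficient 5: divide by 5, so div: -5*x = 35.
Step 6. [-5*x = 35] -5 out front; divide by -5, so div: x = -7.

Answer: x ∈ {-7}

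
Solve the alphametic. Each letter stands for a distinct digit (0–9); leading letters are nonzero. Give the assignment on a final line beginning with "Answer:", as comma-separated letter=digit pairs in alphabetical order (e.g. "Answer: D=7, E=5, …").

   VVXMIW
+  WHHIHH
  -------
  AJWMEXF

Step 1. [col 1: W + H ≡ F (mod 10)] several values work for H in column 1 (W + H ≡ F (mod 10), carry-in 0); try H=4, so H=4.
Step 2. [A] the sum has 7 digits but both addends have 6; that extra leading digit A is the final carry, namely 1 ⇒ A=1.
Step 3. [col 1: W + H ≡ F (mod 10)] column 1 (W + H ≡ F (mod 10), carry-in 0) doesn't pin F yet; pick F=6 and continue ⇒ F=6.
Step 4. [col 1: W + H ≡ F (mod 10)] in column 1 we have W+H≡F with carry-in 0; given H=4, F=6 and digits 1,4,6 already taken and all letters distinct, that pins W to 2 ⇒ W=2.
Step 5. [col 2: I + H ≡ X (mod 10)] no forcing yet in column 2 (carry-in 0); X=9 is free and consistent — try it. So X=9.
Step 6. [col 2: I + H ≡ X (mod 10)] column 2 reads I+H+carry(0)=X with H=4, X=9; with digits 1,2,4,6,9 already taken and all letters distinct, the only value for I is 5, so I=5.
Step 7. [col 3: M + I ≡ E (mod 10)] several values work for E in column 3 (M + I ≡ E (mod 10), carry-in 0); try E=8 ⇒ E=8.
Step 8. [col 3: M + I ≡ E (mod 10)] in column 3 we have M+I≡E with carry-in 0; given I=5, E=8 and digits 1,2,4,5,6,8,9 already taken and all letters distinct, that pins M to 3, so M=3.
Step 9. [col 5: V + H ≡ W (mod 10)] column 5: given H=4, W=2, carry-in 1, and digits 1,2,3,4,5,6,8,9 already taken and all letters distinct, V+H≡W (mod 10) forces V=7. So V=7.
Step 10. [col 6: V + W ≡ J (mod 10)] column 6: given V=7, W=2, carry-in 1, and digits 1,2,3,4,5,6,7,8,9 already taken and all letters distinct, V+W≡J (mod 10) forces J=0. So J=0.

Answer: A=1, E=8, F=6, H=4, I=5, J=0, M=3, V=7, W=2, X=9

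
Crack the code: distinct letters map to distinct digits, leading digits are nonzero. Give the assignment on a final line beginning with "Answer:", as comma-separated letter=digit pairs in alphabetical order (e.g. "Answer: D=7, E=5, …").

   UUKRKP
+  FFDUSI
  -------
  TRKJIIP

Step 1. [T] the sum has 7 digits but both addends have 6; that extra leading digit T is the final carry, namely 1 ⇒ T=1.
Step 2. [col 1: P + I ≡ P (mod 10)] from column 1 (nothing yet, carry-in 0, digits 1 already taken and all letters distinct): I must equal 0. So I=0.
Step 3. [col 1: P + I ≡ P (mod 10)] no forcing yet in column 1 (carry-in 0); P=9 is free and consistent — try it, so P=9.
Step 4. [col 2: K + S ≡ I (mod 10)] several values work for K in column 2 (K + S ≡ I (mod 10), carry-in 0); try K=3. So K=3.
Step 5. [col 2: K + S ≡ I (mod 10)] column 2: given K=3, I=0, carry-in 0, and digits 0,1,3,9 already taken and all letters distinct, K+S≡I (mod 10) forces S=7 ⇒ S=7.
Step 6. [col 3: R + U ≡ I (mod 10)] R=4 is one option consistent with column 3 (R + U ≡ I (mod 10), carry-in 1) — take it, so R=4.
Step 7. [col 3: R + U ≡ I (mod 10)] from column 3 (R=4, I=0, carry-in 1, digits 0,1,3,4,7,9 already taken and all letters distinct): U must equal 5 ⇒ U=5.
Step 8. [col 4: K + D ≡ J (mod 10)] column 4 (K + D ≡ J (mod 10), carry-in 1) doesn't pin D yet; pick D=2 and continue, so D=2.
Step 9. [col 4: K + D ≡ J (mod 10)] in column 4 we have K+D≡J with carry-in 1; given K=3, D=2 and digits 0,1,2,3,4,5,7,9 already taken and all letters distinct, that pins J to 6, so J=6.
Step 10. [col 5: U + F ≡ K (mod 10)] in column 5 we have U+F≡K with carry-in 0; given U=5, K=3 and digits 0,1,2,3,4,5,6,7,9 already taken and all letters distinct, that pins F to 8, so F=8.

Answer: D=2, F=8, I=0, J=6, K=3, P=9, R=4, S=7, T=1, U=5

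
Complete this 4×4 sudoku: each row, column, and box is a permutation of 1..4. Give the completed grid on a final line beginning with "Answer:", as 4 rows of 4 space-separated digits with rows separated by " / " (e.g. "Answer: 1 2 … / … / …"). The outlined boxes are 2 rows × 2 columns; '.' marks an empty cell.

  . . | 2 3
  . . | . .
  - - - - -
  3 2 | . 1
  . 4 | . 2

Step 1. [r1c2∈{1}] r1c2 has the single candidate 1 ⇒ r1c2=1.
Step 2. [r2c4∈{4}] nothing but 4 survives at r2c4, so r2c4=4.
Step 3. [r3c3∈{4}] only 4 remains possible at r3c3 ⇒ r3c3=4.
Step 4. [r2c3∈{1}] nothing but 1 survives at r2c3, so r2c3=1.
Step 5. [r2c2∈{3}] r2c2's peers cover all but 3, so r2c2=3.
Step 6. [r4c1∈{1}] r4c1's peers cover all but 1. So r4c1=1.
Step 7. [r4c3∈{3}] only 3 remains possible at r4c3 ⇒ r4c3=3.
Step 8. [r1c1∈{4}] only 4 remains possible at r1c1. So r1c1=4.
Step 9. [r2c1∈{2}] r2c1's peers cover all but 2 ⇒ r2c1=2.

Answer: 4 1 2 3 / 2 3 1 4 / 3 2 4 1 / 1 4 3 2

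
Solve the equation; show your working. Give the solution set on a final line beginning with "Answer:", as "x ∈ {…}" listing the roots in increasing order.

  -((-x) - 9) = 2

Step 1. [-((-x) - 9) = 2] LHS negated; negate both sides ⇒ neg: (-x) - 9 = -2.
Step 2. [(-x) - 9 = -2] peel the -9: add 9 from each side, so sub: -x = 7.
Step 3. [-x = 7] leading − — multiply by −1 ⇒ neg: x = -7.

Answer: x ∈ {-7}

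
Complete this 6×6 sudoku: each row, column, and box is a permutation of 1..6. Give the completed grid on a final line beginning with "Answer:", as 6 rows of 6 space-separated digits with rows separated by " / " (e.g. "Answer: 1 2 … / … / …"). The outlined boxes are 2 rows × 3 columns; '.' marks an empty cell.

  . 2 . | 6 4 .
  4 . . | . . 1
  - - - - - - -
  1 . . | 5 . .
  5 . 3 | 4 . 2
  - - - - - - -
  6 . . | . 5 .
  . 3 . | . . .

Step 1. [r6c3∈{1,2,4,5}] 5 has one home in row 6: r6c3 ⇒ r6c3=5.
Step 2. [r4c2∈{6}] nothing but 6 survives at r4c2 ⇒ r4c2=6.
Step 3. [r5c2∈{1,4}] r5c2 is the only open cell in col 2 admitting 1 ⇒ r5c2=1.
Step 4. [r5c3∈{2,4}] r5c3 is the only open cell in box 5 admitting 4. So r5c3=4.
Step 5. [r5c4∈{2,3}] in row 5, 2 fits only at r5c4, so r5c4=2.
Step 6. [r2c4∈{3}] nothing but 3 survives at r2c4 ⇒ r2c4=3.
Step 7. [r3c5∈{3,6}] r3c5 is the only open cell in col 5 admitting 3 ⇒ r3c5=3.
Step 8. [r6c5∈{1,6}] r6c5 is the only open cell in col 5 admitting 6 ⇒ r6c5=6.
Step 9. [r6c4∈{1}] r6c4 is down to just 1. So r6c4=1.
Step 10. [r2c5∈{2}] r2c5 has the single candidate 2, so r2c5=2.
Step 11. [r3c2∈{4}] only 4 remains possible at r3c2 ⇒ r3c2=4.
Step 12. [r6c1∈{2}] r6c1 has the single candidate 2, so r6c1=2.
Step 13. [r6c6∈{4}] r6c6's peers cover all but 4. So r6c6=4.
Step 14. [r1c1∈{3}] r1c1's peers cover all but 3. So r1c1=3.
Step 15. [r2c3∈{6}] r2c3 has the single candidate 6. So r2c3=6.
Step 16. [r1c6∈{5}] only 5 remains possible at r1c6 ⇒ r1c6=5.
Step 17. [r2c2∈{5}] r2c2 has the single candidate 5 ⇒ r2c2=5.
Step 18. [r3c3∈{2}] r3c3's peers cover all but 2, so r3c3=2.
Step 19. [r1c3∈{1}] only 1 remains possible at r1c3. So r1c3=1.
Step 20. [r5c6∈{3}] only 3 remains possible at r5c6, so r5c6=3.
Step 21. [r4c5∈{1}] r4c5 is down to just 1 ⇒ r4c5=1.
Step 22. [r3c6∈{6}] nothing but 6 survives at r3c6 ⇒ r3c6=6.

Answer: 3 2 1 6 4 5 / 4 5 6 3 2 1 / 1 4 2 5 3 6 / 5 6 3 4 1 2 / 6 1 4 2 5 3 / 2 3 5 1 6 4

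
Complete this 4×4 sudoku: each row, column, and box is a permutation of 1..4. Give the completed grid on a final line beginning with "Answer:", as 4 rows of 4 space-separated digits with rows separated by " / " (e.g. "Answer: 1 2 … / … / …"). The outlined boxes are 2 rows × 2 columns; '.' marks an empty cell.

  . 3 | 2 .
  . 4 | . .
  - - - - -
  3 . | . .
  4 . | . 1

Step 1. [r3c4∈{2,4}] r3c4 is the only open cell in col 4 admitting 2, so r3c4=2.
Step 2. [r2c3∈{1,3}] col 3 places 1 nowhere but r2c3. So r2c3=1.
Step 3. [r4c2∈{2}] r4c2 is down to just 2, so r4c2=2.
Step 4. [r1c4∈{4}] r1c4 is down to just 4 ⇒ r1c4=4.
Step 5. [r3c2∈{1}] r3c2 is down to just 1. So r3c2=1.
Step 6. [r2c1∈{2}] r2c1 has the single candidate 2. So r2c1=2.
Step 7. [r1c1∈{1}] nothing but 1 survives at r1c1 ⇒ r1c1=1.
Step 8. [r4c3∈{3}] nothing but 3 survives at r4c3, so r4c3=3.
Step 9. [r2c4∈{3}] nothing but 3 survives at r2c4. So r2c4=3.
Step 10. [r3c3∈{4}] r3c3's peers cover all but 4, so r3c3=4.

Answer: 1 3 2 4 / 2 4 1 3 / 3 1 4 2 / 4 2 3 1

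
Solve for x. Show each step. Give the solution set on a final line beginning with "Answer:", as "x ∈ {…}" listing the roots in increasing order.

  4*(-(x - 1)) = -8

Step 1. [4*(-(x - 1)) = -8] 4 out front; divide by 4. So div: -(x - 1) = -2.
Step 2. [-(x - 1) = -2] flip signs both sides, so neg: x - 1 = 2.
Step 3. [x - 1 = 2] peel the -1: add 1 from each side ⇒ sub: x = 3.

Answer: x ∈ {3}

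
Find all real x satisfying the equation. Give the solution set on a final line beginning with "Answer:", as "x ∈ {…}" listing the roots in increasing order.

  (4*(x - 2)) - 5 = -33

Step 1. [(4*(x - 2)) - 5 = -33] 5 comes off first (add 5) ⇒ sub: 4*(x - 2) = -28.
Step 2. [4*(x - 2) = -28] LHS = 4·(…); ÷4 both sides, so div: x - 2 = -7.
Step 3. [x - 2 = -7] -2 is outermost — add 2 both sides. So sub: x = -5.

Answer: x ∈ {-5}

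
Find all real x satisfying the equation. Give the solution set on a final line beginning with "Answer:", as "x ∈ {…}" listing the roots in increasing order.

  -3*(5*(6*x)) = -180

Step 1. [-3*(5*(6*x)) = -180] leading coefficient -3: divide by -3. So div: 5*(6*x) = 60.
Step 2. [5*(6*x) = 60] divide by the outer 5, so div: 6*x = 12.
Step 3. [6*x = 12] leading coefficient 6: divide by 6. So div: x = 2.

Answer: x ∈ {2}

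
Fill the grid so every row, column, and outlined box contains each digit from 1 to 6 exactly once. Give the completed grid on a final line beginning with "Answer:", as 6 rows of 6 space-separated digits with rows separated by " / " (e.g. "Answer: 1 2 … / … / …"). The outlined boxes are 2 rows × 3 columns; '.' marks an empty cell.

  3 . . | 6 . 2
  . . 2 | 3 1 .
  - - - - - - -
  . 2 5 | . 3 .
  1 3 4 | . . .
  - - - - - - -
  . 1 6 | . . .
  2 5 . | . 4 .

Step 1. [r4c5∈{2,5,6}] r4c5 is the only open cell in col 5 admitting 6. So r4c5=6.
Step 2. [r2c6∈{4,5}] 4 has one home in box 2: r2c6. So r2c6=4.
Step 3. [r3c6∈{1}] r3c6 is down to just 1, so r3c6=1.
Step 4. [r5c5∈{2,5}] r5c5 is the only open cell in col 5 admitting 2, so r5c5=2.
Step 5. [r4c6∈{5}] r4c6 is down to just 5 ⇒ r4c6=5.
Step 6. [r5c6∈{3}] only 3 remains possible at r5c6. So r5c6=3.
Step 7. [r2c1∈{5,6}] in row 2, 5 fits only at r2c1 ⇒ r2c1=5.
Step 8. [r1c3∈{1}] r1c3 has the single candidate 1, so r1c3=1.
Step 9. [r6c3∈{3}] r6c3 has the single candidate 3. So r6c3=3.
Step 10. [r6c6∈{6}] only 6 remains possible at r6c6 ⇒ r6c6=6.
Step 11. [r3c1∈{6}] nothing but 6 survives at r3c1. So r3c1=6.
Step 12. [r6c4∈{1}] nothing but 1 survives at r6c4, so r6c4=1.
Step 13. [r3c4∈{4}] r3c4's peers cover all but 4 ⇒ r3c4=4.
Step 14. [r5c1∈{4}] only 4 remains possible at r5c1, so r5c1=4.
Step 15. [r1c2∈{4}] only 4 remains possible at r1c2 ⇒ r1c2=4.
Step 16. [r4c4∈{2}] only 2 remains possible at r4c4. So r4c4=2.
Step 17. [r1c5∈{5}] r1c5 is down to just 5 ⇒ r1c5=5.
Step 18. [r2c2∈{6}] r2c2 has the single candidate 6. So r2c2=6.
Step 19. [r5c4∈{5}] r5c4 is down to just 5 ⇒ r5c4=5.

Answer: 3 4 1 6 5 2 / 5 6 2 3 1 4 / 6 2 5 4 3 1 / 1 3 4 2 6 5 / 4 1 6 5 2 3 / 2 5 3 1 4 6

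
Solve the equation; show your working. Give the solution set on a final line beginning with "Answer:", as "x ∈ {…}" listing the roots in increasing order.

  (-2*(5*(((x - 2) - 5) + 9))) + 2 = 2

Step 1. [(-2*(5*(((x - 2) - 5) + 9))) + 2 = 2] -2 | LHS and -2 | 2: pull -2 out. So factor: (5*(((x - 2) - 5) + 9)) - 1 = -1.
Step 2. [(5*(((x - 2) - 5) + 9)) - 1 = -1] peel the -1: add 1 from each side ⇒ sub: 5*(((x - 2) - 5) + 9) = 0.
Step 3. [5*(((x - 2) - 5) + 9) = 0] divide by the outer 5. So div: ((x - 2) - 5) + 9 = 0.
Step 4. [((x - 2) - 5) + 9 = 0] +9 is outermost — subtract 9 both sides ⇒ sub: (x - 2) - 5 = -9.
Step 5. [(x - 2) - 5 = -9] -5 is outermost — add 5 both sides ⇒ sub: x - 2 = -4.
Step 6. [x - 2 = -4] -2 is outermost — add 2 both sides. So sub: x = -2.

Answer: x ∈ {-2}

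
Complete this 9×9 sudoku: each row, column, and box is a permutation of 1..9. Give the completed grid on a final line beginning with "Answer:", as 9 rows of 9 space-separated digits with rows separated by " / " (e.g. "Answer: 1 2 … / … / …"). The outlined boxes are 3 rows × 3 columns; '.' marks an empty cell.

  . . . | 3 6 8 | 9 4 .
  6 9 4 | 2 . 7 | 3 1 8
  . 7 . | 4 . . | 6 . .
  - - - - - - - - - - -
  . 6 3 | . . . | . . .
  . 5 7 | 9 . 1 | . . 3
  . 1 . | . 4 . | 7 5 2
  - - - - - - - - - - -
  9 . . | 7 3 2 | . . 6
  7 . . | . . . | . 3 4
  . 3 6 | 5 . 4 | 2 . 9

Step 1. [r4c4∈{8}] r4c4's peers cover all but 8. So r4c4=8.
Step 2. [r7c8∈{8}] only 8 remains possible at r7c8. So r7c8=8.
Step 3. [r3c5∈{1,5,9}] in box 2, 1 fits only at r3c5 ⇒ r3c5=1.
Step 4. [r1c2∈{2}] r1c2 has the single candidate 2. So r1c2=2.
Step 5. [r3c9∈{5}] nothing but 5 survives at r3c9, so r3c9=5.
Step 6. [r9c1∈{1,8}] 1 has one home in row 9: r9c1, so r9c1=1.
Step 7. [r7c7∈{1,5}] in row 7, 1 fits only at r7c7 ⇒ r7c7=1.
Step 8. [r6c1∈{8}] r6c1 has the single candidate 8 ⇒ r6c1=8.
Step 9. [r8c2∈{8}] nothing but 8 survives at r8c2 ⇒ r8c2=8.
Step 10. [r5c5∈{2}] nothing but 2 survives at r5c5, so r5c5=2.
Step 11. [r4c7∈{4}] nothing but 4 survives at r4c7. So r4c7=4.
Step 12. [r7c3∈{5}] r7c3 is down to just 5, so r7c3=5.
Step 13. [r6c4∈{6}] r6c4's peers cover all but 6. So r6c4=6.
Step 14. [r2c5∈{5}] only 5 remains possible at r2c5, so r2c5=5.
Step 15. [r8c5∈{9}] r8c5 is down to just 9. So r8c5=9.
Step 16. [r6c6∈{3}] nothing but 3 survives at r6c6. So r6c6=3.
Step 17. [r8c4∈{1}] r8c4 is down to just 1 ⇒ r8c4=1.
Step 18. [r8c3∈{2}] only 2 remains possible at r8c3 ⇒ r8c3=2.
Step 19. [r4c9∈{1}] only 1 remains possible at r4c9. So r4c9=1.
Step 20. [r5c8∈{6}] r5c8 has the single candidate 6, so r5c8=6.
Step 21. [r8c6∈{6}] nothing but 6 survives at r8c6 ⇒ r8c6=6.
Step 22. [r5c7∈{8}] nothing but 8 survives at r5c7, so r5c7=8.
Step 23. [r7c2∈{4}] r7c2 is down to just 4. So r7c2=4.
Step 24. [r3c3∈{8}] r3c3 is down to just 8 ⇒ r3c3=8.
Step 25. [r4c6∈{5}] r4c6 is down to just 5 ⇒ r4c6=5.
Step 26. [r6c3∈{9}] r6c3's peers cover all but 9 ⇒ r6c3=9.
Step 27. [r1c9∈{7}] only 7 remains possible at r1c9 ⇒ r1c9=7.
Step 28. [r9c8∈{7}] nothing but 7 survives at r9c8. So r9c8=7.
Step 29. [r4c1∈{2}] r4c1 is down to just 2, so r4c1=2.
Step 30. [r3c8∈{2}] r3c8 has the single candidate 2, so r3c8=2.
Step 31. [r4c5∈{7}] nothing but 7 survives at r4c5, so r4c5=7.
Step 32. [r5c1∈{4}] r5c1 has the single candidate 4, so r5c1=4.
Step 33. [r8c7∈{5}] nothing but 5 survives at r8c7 ⇒ r8c7=5.
Step 34. [r1c3∈{1}] nothing but 1 survives at r1c3, so r1c3=1.
Step 35. [r4c8∈{9}] only 9 remains possible at r4c8. So r4c8=9.
Step 36. [r1c1∈{5}] only 5 remains possible at r1c1. So r1c1=5.
Step 37. [r9c5∈{8}] nothing but 8 survives at r9c5 ⇒ r9c5=8.
Step 38. [r3c1∈{3}] r3c1 is down to just 3, so r3c1=3.
Step 39. [r3c6∈{9}] r3c6's peers cover all but 9. So r3c6=9.

Answer: 5 2 1 3 6 8 9 4 7 / 6 9 4 2 5 7 3 1 8 / 3 7 8 4 1 9 6 2 5 / 2 6 3 8 7 5 4 9 1 / 4 5 7 9 2 1 8 6 3 / 8 1 9 6 4 3 7 5 2 / 9 4 5 7 3 2 1 8 6 / 7 8 2 1 9 6 5 3 4 / 1 3 6 5 8 4 2 7 9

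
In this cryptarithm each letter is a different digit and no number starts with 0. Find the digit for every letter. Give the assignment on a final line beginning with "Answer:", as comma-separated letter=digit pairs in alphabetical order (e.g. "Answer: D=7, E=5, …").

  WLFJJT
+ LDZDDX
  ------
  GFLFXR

Step 1. [col 1: T + X ≡ R (mod 10)] several values work for R in column 1 (T + X ≡ R (mod 10), carry-in 0); try R=0. So R=0.
Step 2. [col 1: T + X ≡ R (mod 10)] no forcing yet in column 1 (carry-in 0); X=7 is free and consistent — try it, so X=7.
Step 3. [col 1: T + X ≡ R (mod 10)] in column 1 we have T+X≡R with carry-in 0; given X=7, R=0 and digits 0,7 already taken and all letters distinct, that pins T to 3 ⇒ T=3.
Step 4. [col 2: J + D ≡ X (mod 10)] column 2 (J + D ≡ X (mod 10), carry-in 1) doesn't pin J yet; pick J=2 and continue ⇒ J=2.
Step 5. [col 2: J + D ≡ X (mod 10)] in column 2 we have J+D≡X with carry-in 1; given J=2, X=7 and digits 0,2,3,7 already taken and all letters distinct, that pins D to 4 ⇒ D=4.
Step 6. [col 3: J + D ≡ F (mod 10)] from column 3 (J=2, D=4, carry-in 0, digits 0,2,3,4,7 already taken and all letters distinct): F must equal 6, so F=6.
Step 7. [col 4: F + Z ≡ L (mod 10)] no forcing yet in column 4 (carry-in 0); Z=5 is free and consistent — try it ⇒ Z=5.
Step 8. [col 4: F + Z ≡ L (mod 10)] from column 4 (F=6, Z=5, carry-in 0, digits 0,2,3,4,5,6,7 already taken and all letters distinct): L must equal 1. So L=1.
Step 9. [col 6: W + L ≡ G (mod 10)] in column 6 we have W+L≡G with carry-in 0; given L=1 and digits 0,1,2,3,4,5,6,7 already taken and all letters distinct, that pins G to 9. So G=9.
Step 10. [col 6: W + L ≡ G (mod 10)] column 6: given L=1, G=9, carry-in 0, and digits 0,1,2,3,4,5,6,7,9 already taken and all letters distinct, W+L≡G (mod 10) forces W=8, so W=8.

Answer: D=4, F=6, G=9, J=2, L=1, R=0, T=3, W=8, X=7, Z=5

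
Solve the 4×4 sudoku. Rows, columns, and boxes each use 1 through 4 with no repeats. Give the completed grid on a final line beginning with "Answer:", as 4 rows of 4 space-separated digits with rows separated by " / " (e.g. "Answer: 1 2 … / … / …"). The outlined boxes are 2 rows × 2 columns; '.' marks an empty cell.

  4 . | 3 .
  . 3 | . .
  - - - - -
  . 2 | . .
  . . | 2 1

Step 1. [r2c1∈{1,2}] r2c1 is the only open cell in col 1 admitting 2. So r2c1=2.
Step 2. [r3c4∈{3,4}] r3c4 is the only open cell in col 4 admitting 3 ⇒ r3c4=3.
Step 3. [r3c3∈{4}] r3c3's peers cover all but 4, so r3c3=4.
Step 4. [r4c2∈{4}] only 4 remains possible at r4c2. So r4c2=4.
Step 5. [r1c2∈{1}] only 1 remains possible at r1c2, so r1c2=1.
Step 6. [r3c1∈{1}] r3c1's peers cover all but 1. So r3c1=1.
Step 7. [r2c4∈{4}] r2c4 has the single candidate 4, so r2c4=4.
Step 8. [r1c4∈{2}] only 2 remains possible at r1c4 ⇒ r1c4=2.
Step 9. [r2c3∈{1}] r2c3 has the single candidate 1 ⇒ r2c3=1.
Step 10. [r4c1∈{3}] r4c1's peers cover all but 3 ⇒ r4c1=3.

Answer: 4 1 3 2 / 2 3 1 4 / 1 2 4 3 / 3 4 2 1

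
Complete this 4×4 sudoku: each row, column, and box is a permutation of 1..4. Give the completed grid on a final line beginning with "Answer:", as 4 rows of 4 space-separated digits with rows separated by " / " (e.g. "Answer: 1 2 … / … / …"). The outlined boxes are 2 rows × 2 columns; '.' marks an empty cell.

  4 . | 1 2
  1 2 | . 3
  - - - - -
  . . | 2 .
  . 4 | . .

Step 1. [r3c1∈{3}] only 3 remains possible at r3c1 ⇒ r3c1=3.
Step 2. [r3c2∈{1}] only 1 remains possible at r3c2 ⇒ r3c2=1.
Step 3. [r2c3∈{4}] r2c3 has the single candidate 4, so r2c3=4.
Step 4. [r4c4∈{1}] r4c4's peers cover all but 1 ⇒ r4c4=1.
Step 5. [r4c3∈{3}] r4c3's peers cover all but 3 ⇒ r4c3=3.
Step 6. [r1c2∈{3}] only 3 remains possible at r1c2 ⇒ r1c2=3.
Step 7. [r3c4∈{4}] nothing but 4 survives at r3c4 ⇒ r3c4=4.
Step 8. [r4c1∈{2}] only 2 remains possible at r4c1 ⇒ r4c1=2.

Answer: 4 3 1 2 / 1 2 4 3 / 3 1 2 4 / 2 4 3 1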